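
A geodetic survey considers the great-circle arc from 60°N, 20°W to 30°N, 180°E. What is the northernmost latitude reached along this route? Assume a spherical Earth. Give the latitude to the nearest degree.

≈ 81°N

The great circle lies in the plane with unit normal n̂ = (p₁ × p₂)/|p₁ × p₂|.
Here n̂_z ≈ -0.148; the vertex latitude is φ_max = arccos|n̂_z| ≈ 81.5°.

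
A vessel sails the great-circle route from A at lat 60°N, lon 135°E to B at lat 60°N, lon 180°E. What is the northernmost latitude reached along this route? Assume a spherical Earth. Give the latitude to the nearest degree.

≈ 62°N

The great circle lies in the plane with unit normal n̂ = (p₁ × p₂)/|p₁ × p₂|.
Here n̂_z ≈ +0.471; the vertex latitude is φ_max = arccos|n̂_z| ≈ 61.9°.
Check via Clairaut: cos φ_max = |cos φ₁| · sin C = cos(60.0°)·sin(70.3°) ≈ 0.471, again giving ≈ 61.9°.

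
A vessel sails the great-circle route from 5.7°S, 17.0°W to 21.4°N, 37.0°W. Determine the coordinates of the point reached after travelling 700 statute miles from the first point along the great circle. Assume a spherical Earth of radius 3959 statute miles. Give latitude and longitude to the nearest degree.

The haversine formula gives a central angle δ ≈ 0.584 rad (33.5°) between the endpoints. The total great-circle distance is δ·R ≈ 0.584 × 3959 ≈ 2312 mi, so the target fraction is f = 700/2312 ≈ 0.303.
Interpolate at f ≈ 0.303 with slerp weights a = sin((1−f)δ)/sin δ ≈ 0.718, b = sin(fδ)/sin δ ≈ 0.319.
p = a·p₁ + b·p₂ ≈ (0.921, -0.388, 0.045); φ = arcsin(p_z) ≈ 2.58°, λ = atan2(p_y, p_x) ≈ -22.84°.

≈ 3°N, 23°W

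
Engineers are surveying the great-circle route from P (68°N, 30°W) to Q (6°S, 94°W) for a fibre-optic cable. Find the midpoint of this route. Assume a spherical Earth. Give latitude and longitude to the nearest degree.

≈ (34°N, 78°W)

From cos δ = sin φ₁ sin φ₂ + cos φ₁ cos φ₂ cos Δλ, the central angle is δ ≈ 1.504 rad (86.2°).
Interpolate at f = 1/2 with slerp weights a = sin((1−f)δ)/sin δ ≈ 0.685, b = sin(fδ)/sin δ ≈ 0.685.
p = a·p₁ + b·p₂ ≈ (0.175, -0.808, 0.563); φ = arcsin(p_z) ≈ 34.28°, λ = atan2(p_y, p_x) ≈ -77.80°.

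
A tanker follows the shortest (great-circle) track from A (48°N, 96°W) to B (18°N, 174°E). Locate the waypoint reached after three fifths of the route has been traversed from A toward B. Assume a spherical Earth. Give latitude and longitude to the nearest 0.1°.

≈ (38.2°N, 159.5°W)

From cos δ = sin φ₁ sin φ₂ + cos φ₁ cos φ₂ cos Δλ, the central angle is δ ≈ 1.339 rad (76.7°).
Interpolate at f = 3/5 with slerp weights a = sin((1−f)δ)/sin δ ≈ 0.524, b = sin(fδ)/sin δ ≈ 0.740.
p = a·p₁ + b·p₂ ≈ (-0.736, -0.275, 0.618); φ = arcsin(p_z) ≈ 38.19°, λ = atan2(p_y, p_x) ≈ -159.49°.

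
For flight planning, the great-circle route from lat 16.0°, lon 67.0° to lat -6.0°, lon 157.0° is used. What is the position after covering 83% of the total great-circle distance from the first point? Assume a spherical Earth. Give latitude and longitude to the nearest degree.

Write both endpoints as unit vectors p₁, p₂ with components (cos φ cos λ, cos φ sin λ, sin φ).
The central angle between the endpoints is δ = arccos(p₁·p₂) ≈ 1.600 rad (91.7°).
Interpolate at f = 0.83 with slerp weights a = sin((1−f)δ)/sin δ ≈ 0.269, b = sin(fδ)/sin δ ≈ 0.971.
p = a·p₁ + b·p₂ ≈ (-0.788, 0.615, -0.027); φ = arcsin(p_z) ≈ -1.57°, λ = atan2(p_y, p_x) ≈ 142.03°.

≈ lat -2°, lon 142°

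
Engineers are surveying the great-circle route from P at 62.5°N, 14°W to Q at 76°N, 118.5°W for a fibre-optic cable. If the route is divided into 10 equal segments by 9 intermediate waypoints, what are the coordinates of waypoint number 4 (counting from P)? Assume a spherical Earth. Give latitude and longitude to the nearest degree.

From cos δ = sin φ₁ sin φ₂ + cos φ₁ cos φ₂ cos Δλ, the central angle is δ ≈ 0.587 rad (33.6°).
Interpolate at f = 4/10 with slerp weights a = sin((1−f)δ)/sin δ ≈ 0.623, b = sin(fδ)/sin δ ≈ 0.420.
p = a·p₁ + b·p₂ ≈ (0.231, -0.159, 0.960); φ = arcsin(p_z) ≈ 73.74°, λ = atan2(p_y, p_x) ≈ -34.57°.

≈ 74°N, 35°W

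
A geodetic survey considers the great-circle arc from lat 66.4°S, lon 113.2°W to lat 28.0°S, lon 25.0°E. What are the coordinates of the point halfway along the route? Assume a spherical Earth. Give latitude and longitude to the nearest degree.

From cos δ = sin φ₁ sin φ₂ + cos φ₁ cos φ₂ cos Δλ, the central angle is δ ≈ 1.403 rad (80.4°).
Interpolate at f = 1/2 with slerp weights a = sin((1−f)δ)/sin δ ≈ 0.655, b = sin(fδ)/sin δ ≈ 0.655.
p = a·p₁ + b·p₂ ≈ (0.421, 0.003, -0.907); φ = arcsin(p_z) ≈ -65.13°, λ = atan2(p_y, p_x) ≈ 0.46°.

≈ lat 65°S, lon 0°E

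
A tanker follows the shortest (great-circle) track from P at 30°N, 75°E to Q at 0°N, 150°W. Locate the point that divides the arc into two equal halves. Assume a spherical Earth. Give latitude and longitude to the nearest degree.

≈ 35°N, 152°E

Convert each endpoint to a unit vector on the sphere (x = cos φ cos λ, y = cos φ sin λ, z = sin φ).
The central angle between the endpoints is δ = arccos(p₁·p₂) ≈ 2.230 rad (127.8°).
Interpolate at f = 1/2 with slerp weights a = sin((1−f)δ)/sin δ ≈ 1.136, b = sin(fδ)/sin δ ≈ 1.136.
p = a·p₁ + b·p₂ ≈ (-0.729, 0.382, 0.568); φ = arcsin(p_z) ≈ 34.60°, λ = atan2(p_y, p_x) ≈ 152.33°.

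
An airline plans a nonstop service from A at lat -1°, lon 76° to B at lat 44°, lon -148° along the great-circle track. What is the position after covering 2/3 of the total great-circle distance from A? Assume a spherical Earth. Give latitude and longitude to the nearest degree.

≈ lat 53°, lon 150°

Write both endpoints as unit vectors p₁, p₂ with components (cos φ cos λ, cos φ sin λ, sin φ).
The central angle between the endpoints is δ = arccos(p₁·p₂) ≈ 2.129 rad (122.0°).
Interpolate at f = 2/3 with slerp weights a = sin((1−f)δ)/sin δ ≈ 0.768, b = sin(fδ)/sin δ ≈ 1.165.
p = a·p₁ + b·p₂ ≈ (-0.525, 0.301, 0.796); φ = arcsin(p_z) ≈ 52.76°, λ = atan2(p_y, p_x) ≈ 150.19°.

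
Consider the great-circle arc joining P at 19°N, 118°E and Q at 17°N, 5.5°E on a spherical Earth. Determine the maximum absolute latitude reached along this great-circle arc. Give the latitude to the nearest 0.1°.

The great circle lies in the plane with unit normal n̂ = (p₁ × p₂)/|p₁ × p₂|.
Here n̂_z ≈ -0.863; the vertex latitude is φ_max = arccos|n̂_z| ≈ 30.3°.
Check via Clairaut: cos φ_max = |cos φ₁| · sin C = cos(19.0°)·sin(65.9°) ≈ 0.863, again giving ≈ 30.3°.

≈ 30.3°N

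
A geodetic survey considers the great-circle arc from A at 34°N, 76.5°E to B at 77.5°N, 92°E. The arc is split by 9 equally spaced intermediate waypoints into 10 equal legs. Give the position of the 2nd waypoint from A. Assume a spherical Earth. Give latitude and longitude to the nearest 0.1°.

Convert each endpoint to a unit vector on the sphere (x = cos φ cos λ, y = cos φ sin λ, z = sin φ).
The central angle between the endpoints is δ = arccos(p₁·p₂) ≈ 0.769 rad (44.0°).
Interpolate at f = 2/10 with slerp weights a = sin((1−f)δ)/sin δ ≈ 0.830, b = sin(fδ)/sin δ ≈ 0.220.
p = a·p₁ + b·p₂ ≈ (0.159, 0.717, 0.679); φ = arcsin(p_z) ≈ 42.77°, λ = atan2(p_y, p_x) ≈ 77.49°.

≈ 42.8°N, 77.5°E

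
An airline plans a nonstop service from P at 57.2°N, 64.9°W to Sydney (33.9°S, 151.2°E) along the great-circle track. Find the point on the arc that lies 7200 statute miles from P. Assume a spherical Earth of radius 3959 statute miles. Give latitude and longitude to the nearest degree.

Convert each endpoint to a unit vector on the sphere (x = cos φ cos λ, y = cos φ sin λ, z = sin φ).
The central angle between the endpoints is δ = arccos(p₁·p₂) ≈ 2.554 rad (146.3°). The total great-circle distance is δ·R ≈ 2.554 × 3959 ≈ 10110 mi, so the target fraction is f = 7200/10110 ≈ 0.712.
Interpolate at f ≈ 0.712 with slerp weights a = sin((1−f)δ)/sin δ ≈ 1.209, b = sin(fδ)/sin δ ≈ 1.748.
p = a·p₁ + b·p₂ ≈ (-0.994, 0.106, 0.041); φ = arcsin(p_z) ≈ 2.38°, λ = atan2(p_y, p_x) ≈ 173.92°.

≈ 2°N, 174°E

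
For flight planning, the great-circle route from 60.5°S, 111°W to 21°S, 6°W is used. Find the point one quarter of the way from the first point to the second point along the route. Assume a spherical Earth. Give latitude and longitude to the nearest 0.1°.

Convert each endpoint to a unit vector on the sphere (x = cos φ cos λ, y = cos φ sin λ, z = sin φ).
The central angle between the endpoints is δ = arccos(p₁·p₂) ≈ 1.377 rad (78.9°).
Interpolate at f = 1/4 with slerp weights a = sin((1−f)δ)/sin δ ≈ 0.875, b = sin(fδ)/sin δ ≈ 0.344.
p = a·p₁ + b·p₂ ≈ (0.165, -0.436, -0.885); φ = arcsin(p_z) ≈ -62.23°, λ = atan2(p_y, p_x) ≈ -69.28°.

≈ 62.2°S, 69.3°W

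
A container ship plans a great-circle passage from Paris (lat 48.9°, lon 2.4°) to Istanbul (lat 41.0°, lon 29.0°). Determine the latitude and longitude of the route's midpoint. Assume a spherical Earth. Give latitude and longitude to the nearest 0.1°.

Convert each endpoint to a unit vector on the sphere (x = cos φ cos λ, y = cos φ sin λ, z = sin φ).
The central angle between the endpoints is δ = arccos(p₁·p₂) ≈ 0.354 rad (20.3°).
Interpolate at f = 1/2 with slerp weights a = sin((1−f)δ)/sin δ ≈ 0.508, b = sin(fδ)/sin δ ≈ 0.508.
p = a·p₁ + b·p₂ ≈ (0.669, 0.200, 0.716); φ = arcsin(p_z) ≈ 45.72°, λ = atan2(p_y, p_x) ≈ 16.63°.

≈ lat 45.7°, lon 16.6°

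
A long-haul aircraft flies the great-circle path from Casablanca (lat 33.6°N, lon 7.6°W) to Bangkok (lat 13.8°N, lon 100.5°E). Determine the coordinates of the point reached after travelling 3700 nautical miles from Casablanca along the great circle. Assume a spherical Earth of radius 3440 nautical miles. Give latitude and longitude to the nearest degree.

≈ lat 32°N, lon 68°E

Convert each endpoint to a unit vector on the sphere (x = cos φ cos λ, y = cos φ sin λ, z = sin φ).
The central angle between the endpoints is δ = arccos(p₁·p₂) ≈ 1.690 rad (96.9°). The total great-circle distance is δ·R ≈ 1.690 × 3440 ≈ 5815 nmi, so the target fraction is f = 3700/5815 ≈ 0.636.
Interpolate at f ≈ 0.636 with slerp weights a = sin((1−f)δ)/sin δ ≈ 0.581, b = sin(fδ)/sin δ ≈ 0.886.
p = a·p₁ + b·p₂ ≈ (0.323, 0.782, 0.533); φ = arcsin(p_z) ≈ 32.20°, λ = atan2(p_y, p_x) ≈ 67.58°.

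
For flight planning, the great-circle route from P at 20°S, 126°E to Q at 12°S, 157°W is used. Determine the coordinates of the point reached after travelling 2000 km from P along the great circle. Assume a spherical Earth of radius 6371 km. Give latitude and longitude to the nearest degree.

≈ 21°S, 145°E

From cos δ = sin φ₁ sin φ₂ + cos φ₁ cos φ₂ cos Δλ, the central angle is δ ≈ 1.289 rad (73.9°). The total great-circle distance is δ·R ≈ 1.289 × 6371 ≈ 8214 km, so the target fraction is f = 2000/8214 ≈ 0.243.
Interpolate at f ≈ 0.243 with slerp weights a = sin((1−f)δ)/sin δ ≈ 0.862, b = sin(fδ)/sin δ ≈ 0.321.
p = a·p₁ + b·p₂ ≈ (-0.765, 0.532, -0.362); φ = arcsin(p_z) ≈ -21.20°, λ = atan2(p_y, p_x) ≈ 145.18°.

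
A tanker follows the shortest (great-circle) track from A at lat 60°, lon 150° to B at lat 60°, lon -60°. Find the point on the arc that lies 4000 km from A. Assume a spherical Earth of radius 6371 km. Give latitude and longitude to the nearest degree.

≈ lat 79°, lon -95°

Convert each endpoint to a unit vector on the sphere (x = cos φ cos λ, y = cos φ sin λ, z = sin φ).
The central angle between the endpoints is δ = arccos(p₁·p₂) ≈ 1.008 rad (57.8°). The total great-circle distance is δ·R ≈ 1.008 × 6371 ≈ 6422 km, so the target fraction is f = 4000/6422 ≈ 0.623.
Interpolate at f ≈ 0.623 with slerp weights a = sin((1−f)δ)/sin δ ≈ 0.439, b = sin(fδ)/sin δ ≈ 0.694.
p = a·p₁ + b·p₂ ≈ (-0.016, -0.191, 0.981); φ = arcsin(p_z) ≈ 78.95°, λ = atan2(p_y, p_x) ≈ -94.90°.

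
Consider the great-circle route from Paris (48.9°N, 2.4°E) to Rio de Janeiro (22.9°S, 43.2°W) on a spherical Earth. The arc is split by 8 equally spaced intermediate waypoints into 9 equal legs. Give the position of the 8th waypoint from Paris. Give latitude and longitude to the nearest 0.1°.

≈ 14.8°S, 38.7°W

Convert each endpoint to a unit vector on the sphere (x = cos φ cos λ, y = cos φ sin λ, z = sin φ).
The central angle between the endpoints is δ = arccos(p₁·p₂) ≈ 1.440 rad (82.5°).
Interpolate at f = 8/9 with slerp weights a = sin((1−f)δ)/sin δ ≈ 0.161, b = sin(fδ)/sin δ ≈ 0.966.
p = a·p₁ + b·p₂ ≈ (0.754, -0.605, -0.255); φ = arcsin(p_z) ≈ -14.77°, λ = atan2(p_y, p_x) ≈ -38.72°.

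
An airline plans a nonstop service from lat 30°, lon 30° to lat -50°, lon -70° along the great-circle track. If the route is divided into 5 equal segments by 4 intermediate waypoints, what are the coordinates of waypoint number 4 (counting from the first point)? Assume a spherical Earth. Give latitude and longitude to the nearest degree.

≈ lat -40°, lon -39°

The haversine formula gives a central angle δ ≈ 2.071 rad (118.7°) between the endpoints.
Interpolate at f = 4/5 with slerp weights a = sin((1−f)δ)/sin δ ≈ 0.459, b = sin(fδ)/sin δ ≈ 1.135.
p = a·p₁ + b·p₂ ≈ (0.594, -0.487, -0.640); φ = arcsin(p_z) ≈ -39.83°, λ = atan2(p_y, p_x) ≈ -39.38°.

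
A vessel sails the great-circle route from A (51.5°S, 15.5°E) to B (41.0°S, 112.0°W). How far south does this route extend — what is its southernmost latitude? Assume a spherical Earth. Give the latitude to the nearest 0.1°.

The great circle lies in the plane with unit normal n̂ = (p₁ × p₂)/|p₁ × p₂|.
Here n̂_z ≈ -0.383; the vertex latitude is φ_max = arccos|n̂_z| ≈ 67.5°.
Check via Clairaut: cos φ_max = |cos φ₁| · sin C = cos(51.5°)·sin(142.1°) ≈ 0.383, again giving ≈ 67.5°.

≈ 67.5°S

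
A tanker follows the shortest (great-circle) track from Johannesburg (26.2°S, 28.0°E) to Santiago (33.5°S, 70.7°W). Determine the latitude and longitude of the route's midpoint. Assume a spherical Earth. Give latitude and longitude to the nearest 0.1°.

The haversine formula gives a central angle δ ≈ 1.440 rad (82.5°) between the endpoints.
Interpolate at f = 1/2 with slerp weights a = sin((1−f)δ)/sin δ ≈ 0.665, b = sin(fδ)/sin δ ≈ 0.665.
p = a·p₁ + b·p₂ ≈ (0.710, -0.243, -0.661); φ = arcsin(p_z) ≈ -41.35°, λ = atan2(p_y, p_x) ≈ -18.91°.

≈ (41.4°S, 18.9°W)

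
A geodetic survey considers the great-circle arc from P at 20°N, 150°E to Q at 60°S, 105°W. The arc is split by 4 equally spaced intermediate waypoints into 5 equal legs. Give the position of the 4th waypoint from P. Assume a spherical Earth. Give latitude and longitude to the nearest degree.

From cos δ = sin φ₁ sin φ₂ + cos φ₁ cos φ₂ cos Δλ, the central angle is δ ≈ 2.002 rad (114.7°).
Interpolate at f = 4/5 with slerp weights a = sin((1−f)δ)/sin δ ≈ 0.429, b = sin(fδ)/sin δ ≈ 1.100.
p = a·p₁ + b·p₂ ≈ (-0.491, -0.330, -0.806); φ = arcsin(p_z) ≈ -53.71°, λ = atan2(p_y, p_x) ≈ -146.14°.

≈ 54°S, 146°W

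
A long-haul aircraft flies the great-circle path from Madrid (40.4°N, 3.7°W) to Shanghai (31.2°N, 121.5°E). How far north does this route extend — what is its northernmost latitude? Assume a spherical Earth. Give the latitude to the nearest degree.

≈ 58°N

The great circle lies in the plane with unit normal n̂ = (p₁ × p₂)/|p₁ × p₂|.
Here n̂_z ≈ +0.533; the vertex latitude is φ_max = arccos|n̂_z| ≈ 57.8°.
Check via Clairaut: cos φ_max = |cos φ₁| · sin C = cos(40.4°)·sin(44.4°) ≈ 0.533, again giving ≈ 57.8°.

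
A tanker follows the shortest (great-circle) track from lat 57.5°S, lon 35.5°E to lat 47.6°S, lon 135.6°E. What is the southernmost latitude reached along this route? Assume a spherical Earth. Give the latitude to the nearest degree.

≈ 65°S

The great circle lies in the plane with unit normal n̂ = (p₁ × p₂)/|p₁ × p₂|.
Here n̂_z ≈ +0.430; the vertex latitude is φ_max = arccos|n̂_z| ≈ 64.5°.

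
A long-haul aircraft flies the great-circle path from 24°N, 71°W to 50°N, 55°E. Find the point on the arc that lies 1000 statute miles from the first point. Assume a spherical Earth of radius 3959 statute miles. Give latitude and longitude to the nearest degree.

The haversine formula gives a central angle δ ≈ 1.604 rad (91.9°) between the endpoints. The total great-circle distance is δ·R ≈ 1.604 × 3959 ≈ 6352 mi, so the target fraction is f = 1000/6352 ≈ 0.157.
Interpolate at f ≈ 0.157 with slerp weights a = sin((1−f)δ)/sin δ ≈ 0.977, b = sin(fδ)/sin δ ≈ 0.250.
p = a·p₁ + b·p₂ ≈ (0.383, -0.712, 0.589); φ = arcsin(p_z) ≈ 36.07°, λ = atan2(p_y, p_x) ≈ -61.74°.

≈ 36°N, 62°W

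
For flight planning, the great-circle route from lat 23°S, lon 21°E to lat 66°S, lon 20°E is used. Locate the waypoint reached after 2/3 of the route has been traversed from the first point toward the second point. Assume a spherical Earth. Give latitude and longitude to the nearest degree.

The haversine formula gives a central angle δ ≈ 0.751 rad (43.0°) between the endpoints.
Interpolate at f = 2/3 with slerp weights a = sin((1−f)δ)/sin δ ≈ 0.363, b = sin(fδ)/sin δ ≈ 0.703.
p = a·p₁ + b·p₂ ≈ (0.581, 0.218, -0.784); φ = arcsin(p_z) ≈ -51.67°, λ = atan2(p_y, p_x) ≈ 20.54°.

≈ lat 52°S, lon 21°E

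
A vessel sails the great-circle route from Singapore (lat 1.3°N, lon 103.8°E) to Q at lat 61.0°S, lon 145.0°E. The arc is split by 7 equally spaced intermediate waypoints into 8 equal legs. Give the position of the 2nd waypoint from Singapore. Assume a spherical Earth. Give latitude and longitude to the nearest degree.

Convert each endpoint to a unit vector on the sphere (x = cos φ cos λ, y = cos φ sin λ, z = sin φ).
The central angle between the endpoints is δ = arccos(p₁·p₂) ≈ 1.219 rad (69.8°).
Interpolate at f = 2/8 with slerp weights a = sin((1−f)δ)/sin δ ≈ 0.844, b = sin(fδ)/sin δ ≈ 0.320.
p = a·p₁ + b·p₂ ≈ (-0.328, 0.908, -0.260); φ = arcsin(p_z) ≈ -15.09°, λ = atan2(p_y, p_x) ≈ 109.87°.

≈ lat 15°S, lon 110°E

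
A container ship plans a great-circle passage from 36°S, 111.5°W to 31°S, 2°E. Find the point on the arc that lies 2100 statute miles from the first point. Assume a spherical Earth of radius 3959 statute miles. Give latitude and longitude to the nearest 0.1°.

Convert each endpoint to a unit vector on the sphere (x = cos φ cos λ, y = cos φ sin λ, z = sin φ).
The central angle between the endpoints is δ = arccos(p₁·p₂) ≈ 1.545 rad (88.5°). The total great-circle distance is δ·R ≈ 1.545 × 3959 ≈ 6115 mi, so the target fraction is f = 2100/6115 ≈ 0.343.
Interpolate at f ≈ 0.343 with slerp weights a = sin((1−f)δ)/sin δ ≈ 0.849, b = sin(fδ)/sin δ ≈ 0.506.
p = a·p₁ + b·p₂ ≈ (0.182, -0.624, -0.760); φ = arcsin(p_z) ≈ -49.45°, λ = atan2(p_y, p_x) ≈ -73.77°.

≈ 49.5°S, 73.8°W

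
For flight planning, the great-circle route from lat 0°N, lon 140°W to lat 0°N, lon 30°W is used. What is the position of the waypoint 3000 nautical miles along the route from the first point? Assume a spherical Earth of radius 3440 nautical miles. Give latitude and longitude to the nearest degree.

Write both endpoints as unit vectors p₁, p₂ with components (cos φ cos λ, cos φ sin λ, sin φ).
The central angle between the endpoints is δ = arccos(p₁·p₂) ≈ 1.920 rad (110.0°). The total great-circle distance is δ·R ≈ 1.920 × 3440 ≈ 6604 nmi, so the target fraction is f = 3000/6604 ≈ 0.454.
Interpolate at f ≈ 0.454 with slerp weights a = sin((1−f)δ)/sin δ ≈ 0.922, b = sin(fδ)/sin δ ≈ 0.815.
p = a·p₁ + b·p₂ ≈ (-0.001, -1.000, 0.000); φ = arcsin(p_z) ≈ 0.00°, λ = atan2(p_y, p_x) ≈ -90.03°.

≈ lat 0°N, lon 90°W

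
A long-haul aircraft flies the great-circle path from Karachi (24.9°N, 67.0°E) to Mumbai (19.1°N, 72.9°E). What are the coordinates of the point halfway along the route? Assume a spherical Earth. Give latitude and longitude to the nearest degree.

Convert each endpoint to a unit vector on the sphere (x = cos φ cos λ, y = cos φ sin λ, z = sin φ).
The central angle between the endpoints is δ = arccos(p₁·p₂) ≈ 0.139 rad (8.0°).
Interpolate at f = 1/2 with slerp weights a = sin((1−f)δ)/sin δ ≈ 0.501, b = sin(fδ)/sin δ ≈ 0.501.
p = a·p₁ + b·p₂ ≈ (0.317, 0.871, 0.375); φ = arcsin(p_z) ≈ 22.03°, λ = atan2(p_y, p_x) ≈ 70.01°.

≈ 22°N, 70°E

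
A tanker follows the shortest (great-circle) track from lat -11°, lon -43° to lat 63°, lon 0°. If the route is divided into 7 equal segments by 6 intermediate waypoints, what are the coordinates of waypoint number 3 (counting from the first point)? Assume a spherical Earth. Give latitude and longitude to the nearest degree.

Convert each endpoint to a unit vector on the sphere (x = cos φ cos λ, y = cos φ sin λ, z = sin φ).
The central angle between the endpoints is δ = arccos(p₁·p₂) ≈ 1.414 rad (81.0°).
Interpolate at f = 3/7 with slerp weights a = sin((1−f)δ)/sin δ ≈ 0.732, b = sin(fδ)/sin δ ≈ 0.577.
p = a·p₁ + b·p₂ ≈ (0.787, -0.490, 0.374); φ = arcsin(p_z) ≈ 21.97°, λ = atan2(p_y, p_x) ≈ -31.90°.

≈ lat 22°, lon -32°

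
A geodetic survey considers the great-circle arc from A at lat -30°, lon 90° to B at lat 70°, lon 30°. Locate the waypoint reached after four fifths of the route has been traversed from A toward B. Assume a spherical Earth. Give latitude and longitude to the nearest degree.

From cos δ = sin φ₁ sin φ₂ + cos φ₁ cos φ₂ cos Δλ, the central angle is δ ≈ 1.898 rad (108.8°).
Interpolate at f = 4/5 with slerp weights a = sin((1−f)δ)/sin δ ≈ 0.391, b = sin(fδ)/sin δ ≈ 1.055.
p = a·p₁ + b·p₂ ≈ (0.312, 0.519, 0.795); φ = arcsin(p_z) ≈ 52.69°, λ = atan2(p_y, p_x) ≈ 58.97°.

≈ lat 53°, lon 59°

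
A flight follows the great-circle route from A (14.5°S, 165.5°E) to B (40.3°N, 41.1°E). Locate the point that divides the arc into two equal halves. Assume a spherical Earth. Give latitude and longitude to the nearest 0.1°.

Write both endpoints as unit vectors p₁, p₂ with components (cos φ cos λ, cos φ sin λ, sin φ).
The central angle between the endpoints is δ = arccos(p₁·p₂) ≈ 2.188 rad (125.4°).
Interpolate at f = 1/2 with slerp weights a = sin((1−f)δ)/sin δ ≈ 1.090, b = sin(fδ)/sin δ ≈ 1.090.
p = a·p₁ + b·p₂ ≈ (-0.395, 0.811, 0.432); φ = arcsin(p_z) ≈ 25.60°, λ = atan2(p_y, p_x) ≈ 115.99°.

≈ (25.6°N, 116.0°E)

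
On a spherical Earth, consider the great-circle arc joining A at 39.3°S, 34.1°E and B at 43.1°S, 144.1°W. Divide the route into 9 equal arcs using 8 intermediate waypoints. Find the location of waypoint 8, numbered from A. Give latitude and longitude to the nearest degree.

Convert each endpoint to a unit vector on the sphere (x = cos φ cos λ, y = cos φ sin λ, z = sin φ).
The central angle between the endpoints is δ = arccos(p₁·p₂) ≈ 1.703 rad (97.6°).
Interpolate at f = 8/9 with slerp weights a = sin((1−f)δ)/sin δ ≈ 0.190, b = sin(fδ)/sin δ ≈ 1.007.
p = a·p₁ + b·p₂ ≈ (-0.474, -0.349, -0.808); φ = arcsin(p_z) ≈ -53.94°, λ = atan2(p_y, p_x) ≈ -143.65°.

≈ 54°S, 144°W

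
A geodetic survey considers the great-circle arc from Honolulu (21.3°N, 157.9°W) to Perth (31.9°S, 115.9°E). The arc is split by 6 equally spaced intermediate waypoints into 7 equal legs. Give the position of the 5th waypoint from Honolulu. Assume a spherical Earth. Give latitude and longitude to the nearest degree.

Convert each endpoint to a unit vector on the sphere (x = cos φ cos λ, y = cos φ sin λ, z = sin φ).
The central angle between the endpoints is δ = arccos(p₁·p₂) ≈ 1.711 rad (98.0°).
Interpolate at f = 5/7 with slerp weights a = sin((1−f)δ)/sin δ ≈ 0.474, b = sin(fδ)/sin δ ≈ 0.949.
p = a·p₁ + b·p₂ ≈ (-0.761, 0.559, -0.329); φ = arcsin(p_z) ≈ -19.22°, λ = atan2(p_y, p_x) ≈ 143.73°.

≈ 19°S, 144°E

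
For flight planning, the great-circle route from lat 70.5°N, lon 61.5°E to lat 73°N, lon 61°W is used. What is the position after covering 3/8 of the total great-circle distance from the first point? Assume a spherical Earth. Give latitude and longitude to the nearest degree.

≈ lat 80°N, lon 29°E

Write both endpoints as unit vectors p₁, p₂ with components (cos φ cos λ, cos φ sin λ, sin φ).
The central angle between the endpoints is δ = arccos(p₁·p₂) ≈ 0.557 rad (31.9°).
Interpolate at f = 3/8 with slerp weights a = sin((1−f)δ)/sin δ ≈ 0.645, b = sin(fδ)/sin δ ≈ 0.392.
p = a·p₁ + b·p₂ ≈ (0.158, 0.089, 0.983); φ = arcsin(p_z) ≈ 79.53°, λ = atan2(p_y, p_x) ≈ 29.33°.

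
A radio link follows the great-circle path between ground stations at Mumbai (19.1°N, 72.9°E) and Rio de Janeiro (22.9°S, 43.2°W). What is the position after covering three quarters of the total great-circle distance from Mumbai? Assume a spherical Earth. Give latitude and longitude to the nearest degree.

Convert each endpoint to a unit vector on the sphere (x = cos φ cos λ, y = cos φ sin λ, z = sin φ).
The central angle between the endpoints is δ = arccos(p₁·p₂) ≈ 2.106 rad (120.7°).
Interpolate at f = 3/4 with slerp weights a = sin((1−f)δ)/sin δ ≈ 0.584, b = sin(fδ)/sin δ ≈ 1.163.
p = a·p₁ + b·p₂ ≈ (0.943, -0.205, -0.261); φ = arcsin(p_z) ≈ -15.14°, λ = atan2(p_y, p_x) ≈ -12.29°.

≈ (15°S, 12°W)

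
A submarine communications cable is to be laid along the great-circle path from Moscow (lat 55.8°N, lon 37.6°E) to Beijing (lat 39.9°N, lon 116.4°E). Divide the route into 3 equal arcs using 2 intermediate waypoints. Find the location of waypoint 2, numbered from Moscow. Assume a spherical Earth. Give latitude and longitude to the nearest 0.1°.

From cos δ = sin φ₁ sin φ₂ + cos φ₁ cos φ₂ cos Δλ, the central angle is δ ≈ 0.909 rad (52.1°).
Interpolate at f = 2/3 with slerp weights a = sin((1−f)δ)/sin δ ≈ 0.378, b = sin(fδ)/sin δ ≈ 0.722.
p = a·p₁ + b·p₂ ≈ (-0.078, 0.626, 0.776); φ = arcsin(p_z) ≈ 50.90°, λ = atan2(p_y, p_x) ≈ 97.09°.

≈ lat 50.9°N, lon 97.1°E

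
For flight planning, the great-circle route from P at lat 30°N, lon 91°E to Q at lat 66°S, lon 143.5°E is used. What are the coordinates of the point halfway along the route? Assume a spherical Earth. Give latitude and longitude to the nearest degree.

≈ lat 20°S, lon 107°E

The haversine formula gives a central angle δ ≈ 1.816 rad (104.0°) between the endpoints.
Interpolate at f = 1/2 with slerp weights a = sin((1−f)δ)/sin δ ≈ 0.812, b = sin(fδ)/sin δ ≈ 0.812.
p = a·p₁ + b·p₂ ≈ (-0.278, 0.900, -0.336); φ = arcsin(p_z) ≈ -19.63°, λ = atan2(p_y, p_x) ≈ 107.16°.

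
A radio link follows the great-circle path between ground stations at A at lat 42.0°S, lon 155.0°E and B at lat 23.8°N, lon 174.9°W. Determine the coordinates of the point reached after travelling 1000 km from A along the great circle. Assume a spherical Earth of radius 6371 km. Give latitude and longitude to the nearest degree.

Write both endpoints as unit vectors p₁, p₂ with components (cos φ cos λ, cos φ sin λ, sin φ).
The central angle between the endpoints is δ = arccos(p₁·p₂) ≈ 1.247 rad (71.4°). The total great-circle distance is δ·R ≈ 1.247 × 6371 ≈ 7944 km, so the target fraction is f = 1000/7944 ≈ 0.126.
Interpolate at f ≈ 0.126 with slerp weights a = sin((1−f)δ)/sin δ ≈ 0.935, b = sin(fδ)/sin δ ≈ 0.165.
p = a·p₁ + b·p₂ ≈ (-0.780, 0.280, -0.559); φ = arcsin(p_z) ≈ -34.00°, λ = atan2(p_y, p_x) ≈ 160.24°.

≈ lat 34°S, lon 160°E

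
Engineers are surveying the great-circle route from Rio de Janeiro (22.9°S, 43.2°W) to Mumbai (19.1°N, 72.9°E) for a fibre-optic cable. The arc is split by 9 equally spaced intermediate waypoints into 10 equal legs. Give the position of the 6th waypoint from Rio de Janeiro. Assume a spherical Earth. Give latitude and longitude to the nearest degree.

≈ (1°N, 27°E)

Convert each endpoint to a unit vector on the sphere (x = cos φ cos λ, y = cos φ sin λ, z = sin φ).
The central angle between the endpoints is δ = arccos(p₁·p₂) ≈ 2.106 rad (120.7°).
Interpolate at f = 6/10 with slerp weights a = sin((1−f)δ)/sin δ ≈ 0.868, b = sin(fδ)/sin δ ≈ 1.108.
p = a·p₁ + b·p₂ ≈ (0.891, 0.454, 0.025); φ = arcsin(p_z) ≈ 1.43°, λ = atan2(p_y, p_x) ≈ 27.00°.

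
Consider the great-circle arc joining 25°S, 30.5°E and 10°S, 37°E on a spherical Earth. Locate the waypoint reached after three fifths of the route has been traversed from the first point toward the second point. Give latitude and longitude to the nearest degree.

≈ 16°S, 35°E

Convert each endpoint to a unit vector on the sphere (x = cos φ cos λ, y = cos φ sin λ, z = sin φ).
The central angle between the endpoints is δ = arccos(p₁·p₂) ≈ 0.283 rad (16.2°).
Interpolate at f = 3/5 with slerp weights a = sin((1−f)δ)/sin δ ≈ 0.405, b = sin(fδ)/sin δ ≈ 0.605.
p = a·p₁ + b·p₂ ≈ (0.792, 0.545, -0.276); φ = arcsin(p_z) ≈ -16.02°, λ = atan2(p_y, p_x) ≈ 34.53°.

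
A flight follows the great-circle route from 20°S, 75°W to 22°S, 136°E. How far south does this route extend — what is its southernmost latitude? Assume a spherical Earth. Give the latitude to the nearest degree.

≈ 55°S

The great circle lies in the plane with unit normal n̂ = (p₁ × p₂)/|p₁ × p₂|.
Here n̂_z ≈ -0.571; the vertex latitude is φ_max = arccos|n̂_z| ≈ 55.2°.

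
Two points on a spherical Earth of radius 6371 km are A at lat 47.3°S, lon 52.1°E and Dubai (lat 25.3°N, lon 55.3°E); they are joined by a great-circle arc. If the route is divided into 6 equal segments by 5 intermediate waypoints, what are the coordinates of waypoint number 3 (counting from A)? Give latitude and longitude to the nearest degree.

Write both endpoints as unit vectors p₁, p₂ with components (cos φ cos λ, cos φ sin λ, sin φ).
The central angle between the endpoints is δ = arccos(p₁·p₂) ≈ 1.268 rad (72.7°).
Interpolate at f = 3/6 with slerp weights a = sin((1−f)δ)/sin δ ≈ 0.621, b = sin(fδ)/sin δ ≈ 0.621.
p = a·p₁ + b·p₂ ≈ (0.578, 0.793, -0.191); φ = arcsin(p_z) ≈ -11.00°, λ = atan2(p_y, p_x) ≈ 53.93°.

≈ lat 11°S, lon 54°E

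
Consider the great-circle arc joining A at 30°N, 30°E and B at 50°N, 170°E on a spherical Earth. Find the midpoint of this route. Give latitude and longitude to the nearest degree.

≈ 66°N, 78°E

Write both endpoints as unit vectors p₁, p₂ with components (cos φ cos λ, cos φ sin λ, sin φ).
The central angle between the endpoints is δ = arccos(p₁·p₂) ≈ 1.614 rad (92.5°).
Interpolate at f = 1/2 with slerp weights a = sin((1−f)δ)/sin δ ≈ 0.723, b = sin(fδ)/sin δ ≈ 0.723.
p = a·p₁ + b·p₂ ≈ (0.085, 0.394, 0.915); φ = arcsin(p_z) ≈ 66.25°, λ = atan2(p_y, p_x) ≈ 77.88°.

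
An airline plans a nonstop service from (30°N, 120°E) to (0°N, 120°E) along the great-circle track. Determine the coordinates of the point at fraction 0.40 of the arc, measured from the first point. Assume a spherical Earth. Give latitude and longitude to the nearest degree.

≈ (18°N, 120°E)

Write both endpoints as unit vectors p₁, p₂ with components (cos φ cos λ, cos φ sin λ, sin φ).
The central angle between the endpoints is δ = arccos(p₁·p₂) ≈ 0.524 rad (30.0°).
Interpolate at f = 0.40 with slerp weights a = sin((1−f)δ)/sin δ ≈ 0.618, b = sin(fδ)/sin δ ≈ 0.416.
p = a·p₁ + b·p₂ ≈ (-0.476, 0.824, 0.309); φ = arcsin(p_z) ≈ 18.00°, λ = atan2(p_y, p_x) ≈ 120.00°.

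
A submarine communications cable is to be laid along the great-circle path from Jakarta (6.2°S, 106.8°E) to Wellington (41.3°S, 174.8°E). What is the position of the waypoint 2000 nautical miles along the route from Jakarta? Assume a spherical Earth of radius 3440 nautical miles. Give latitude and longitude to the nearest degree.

The haversine formula gives a central angle δ ≈ 1.212 rad (69.4°) between the endpoints. The total great-circle distance is δ·R ≈ 1.212 × 3440 ≈ 4170 nmi, so the target fraction is f = 2000/4170 ≈ 0.480.
Interpolate at f ≈ 0.480 with slerp weights a = sin((1−f)δ)/sin δ ≈ 0.630, b = sin(fδ)/sin δ ≈ 0.587.
p = a·p₁ + b·p₂ ≈ (-0.620, 0.639, -0.455); φ = arcsin(p_z) ≈ -27.07°, λ = atan2(p_y, p_x) ≈ 134.11°.

≈ (27°S, 134°E)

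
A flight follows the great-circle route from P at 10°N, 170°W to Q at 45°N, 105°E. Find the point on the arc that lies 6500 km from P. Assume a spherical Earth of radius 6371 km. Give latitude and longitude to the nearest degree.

Write both endpoints as unit vectors p₁, p₂ with components (cos φ cos λ, cos φ sin λ, sin φ).
The central angle between the endpoints is δ = arccos(p₁·p₂) ≈ 1.386 rad (79.4°). The total great-circle distance is δ·R ≈ 1.386 × 6371 ≈ 8832 km, so the target fraction is f = 6500/8832 ≈ 0.736.
Interpolate at f ≈ 0.736 with slerp weights a = sin((1−f)δ)/sin δ ≈ 0.364, b = sin(fδ)/sin δ ≈ 0.867.
p = a·p₁ + b·p₂ ≈ (-0.512, 0.530, 0.676); φ = arcsin(p_z) ≈ 42.55°, λ = atan2(p_y, p_x) ≈ 134.00°.

≈ 43°N, 134°E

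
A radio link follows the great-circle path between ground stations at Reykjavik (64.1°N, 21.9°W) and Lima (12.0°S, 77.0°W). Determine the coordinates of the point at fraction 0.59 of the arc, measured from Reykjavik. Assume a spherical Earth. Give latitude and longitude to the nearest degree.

Write both endpoints as unit vectors p₁, p₂ with components (cos φ cos λ, cos φ sin λ, sin φ).
The central angle between the endpoints is δ = arccos(p₁·p₂) ≈ 1.513 rad (86.7°).
Interpolate at f = 0.59 with slerp weights a = sin((1−f)δ)/sin δ ≈ 0.582, b = sin(fδ)/sin δ ≈ 0.780.
p = a·p₁ + b·p₂ ≈ (0.408, -0.838, 0.362); φ = arcsin(p_z) ≈ 21.20°, λ = atan2(p_y, p_x) ≈ -64.07°.

≈ 21°N, 64°W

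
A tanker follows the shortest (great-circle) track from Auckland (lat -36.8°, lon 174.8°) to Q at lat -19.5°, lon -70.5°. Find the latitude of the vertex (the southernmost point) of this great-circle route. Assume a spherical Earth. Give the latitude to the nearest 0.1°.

≈ -46.3°

The great circle lies in the plane with unit normal n̂ = (p₁ × p₂)/|p₁ × p₂|.
Here n̂_z ≈ +0.690; the vertex latitude is φ_max = arccos|n̂_z| ≈ 46.3°.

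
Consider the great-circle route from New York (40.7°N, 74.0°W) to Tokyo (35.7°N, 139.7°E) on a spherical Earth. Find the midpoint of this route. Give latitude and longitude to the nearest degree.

Write both endpoints as unit vectors p₁, p₂ with components (cos φ cos λ, cos φ sin λ, sin φ).
The central angle between the endpoints is δ = arccos(p₁·p₂) ≈ 1.703 rad (97.6°).
Interpolate at f = 1/2 with slerp weights a = sin((1−f)δ)/sin δ ≈ 0.759, b = sin(fδ)/sin δ ≈ 0.759.
p = a·p₁ + b·p₂ ≈ (-0.311, -0.154, 0.938); φ = arcsin(p_z) ≈ 69.66°, λ = atan2(p_y, p_x) ≈ -153.62°.

≈ 70°N, 154°W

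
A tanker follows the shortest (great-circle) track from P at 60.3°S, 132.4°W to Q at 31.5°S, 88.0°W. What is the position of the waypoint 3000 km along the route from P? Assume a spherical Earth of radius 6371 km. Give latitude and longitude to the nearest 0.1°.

≈ 42.9°S, 98.0°W

Convert each endpoint to a unit vector on the sphere (x = cos φ cos λ, y = cos φ sin λ, z = sin φ).
The central angle between the endpoints is δ = arccos(p₁·p₂) ≈ 0.714 rad (40.9°). The total great-circle distance is δ·R ≈ 0.714 × 6371 ≈ 4549 km, so the target fraction is f = 3000/4549 ≈ 0.659.
Interpolate at f ≈ 0.659 with slerp weights a = sin((1−f)δ)/sin δ ≈ 0.368, b = sin(fδ)/sin δ ≈ 0.693.
p = a·p₁ + b·p₂ ≈ (-0.102, -0.725, -0.681); φ = arcsin(p_z) ≈ -42.95°, λ = atan2(p_y, p_x) ≈ -98.03°.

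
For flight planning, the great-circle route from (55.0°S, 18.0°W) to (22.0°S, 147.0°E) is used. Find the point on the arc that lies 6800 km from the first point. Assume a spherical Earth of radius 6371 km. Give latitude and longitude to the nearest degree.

≈ (62°S, 135°E)

Write both endpoints as unit vectors p₁, p₂ with components (cos φ cos λ, cos φ sin λ, sin φ).
The central angle between the endpoints is δ = arccos(p₁·p₂) ≈ 1.779 rad (101.9°). The total great-circle distance is δ·R ≈ 1.779 × 6371 ≈ 11335 km, so the target fraction is f = 6800/11335 ≈ 0.600.
Interpolate at f ≈ 0.600 with slerp weights a = sin((1−f)δ)/sin δ ≈ 0.668, b = sin(fδ)/sin δ ≈ 0.895.
p = a·p₁ + b·p₂ ≈ (-0.332, 0.334, -0.882); φ = arcsin(p_z) ≈ -61.92°, λ = atan2(p_y, p_x) ≈ 134.85°.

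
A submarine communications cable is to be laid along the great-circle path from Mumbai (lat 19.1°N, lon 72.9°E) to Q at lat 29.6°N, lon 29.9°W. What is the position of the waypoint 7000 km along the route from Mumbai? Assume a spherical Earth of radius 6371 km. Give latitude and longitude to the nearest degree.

≈ lat 36°N, lon 3°E

Convert each endpoint to a unit vector on the sphere (x = cos φ cos λ, y = cos φ sin λ, z = sin φ).
The central angle between the endpoints is δ = arccos(p₁·p₂) ≈ 1.591 rad (91.2°). The total great-circle distance is δ·R ≈ 1.591 × 6371 ≈ 10138 km, so the target fraction is f = 7000/10138 ≈ 0.691.
Interpolate at f ≈ 0.691 with slerp weights a = sin((1−f)δ)/sin δ ≈ 0.473, b = sin(fδ)/sin δ ≈ 0.891.
p = a·p₁ + b·p₂ ≈ (0.803, 0.041, 0.595); φ = arcsin(p_z) ≈ 36.50°, λ = atan2(p_y, p_x) ≈ 2.92°.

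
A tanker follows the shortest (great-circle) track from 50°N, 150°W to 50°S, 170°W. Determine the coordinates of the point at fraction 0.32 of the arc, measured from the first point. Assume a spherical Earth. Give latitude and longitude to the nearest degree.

Write both endpoints as unit vectors p₁, p₂ with components (cos φ cos λ, cos φ sin λ, sin φ).
The central angle between the endpoints is δ = arccos(p₁·p₂) ≈ 1.771 rad (101.5°).
Interpolate at f = 0.32 with slerp weights a = sin((1−f)δ)/sin δ ≈ 0.952, b = sin(fδ)/sin δ ≈ 0.548.
p = a·p₁ + b·p₂ ≈ (-0.877, -0.367, 0.310); φ = arcsin(p_z) ≈ 18.06°, λ = atan2(p_y, p_x) ≈ -157.28°.

≈ 18°N, 157°W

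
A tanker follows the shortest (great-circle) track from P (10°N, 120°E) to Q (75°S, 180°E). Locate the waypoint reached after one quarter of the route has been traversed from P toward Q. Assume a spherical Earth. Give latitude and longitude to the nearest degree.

≈ (12°S, 125°E)

Write both endpoints as unit vectors p₁, p₂ with components (cos φ cos λ, cos φ sin λ, sin φ).
The central angle between the endpoints is δ = arccos(p₁·p₂) ≈ 1.611 rad (92.3°).
Interpolate at f = 1/4 with slerp weights a = sin((1−f)δ)/sin δ ≈ 0.936, b = sin(fδ)/sin δ ≈ 0.392.
p = a·p₁ + b·p₂ ≈ (-0.562, 0.798, -0.216); φ = arcsin(p_z) ≈ -12.50°, λ = atan2(p_y, p_x) ≈ 125.17°.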